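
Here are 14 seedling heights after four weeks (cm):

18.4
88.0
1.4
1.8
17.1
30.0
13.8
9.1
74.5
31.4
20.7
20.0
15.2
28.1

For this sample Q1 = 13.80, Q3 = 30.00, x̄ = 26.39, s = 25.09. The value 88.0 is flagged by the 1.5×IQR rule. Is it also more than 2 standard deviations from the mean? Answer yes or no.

yes

z = (88.0 − 26.39) / 25.09 = 2.46.
|z| = 2.46 > 2.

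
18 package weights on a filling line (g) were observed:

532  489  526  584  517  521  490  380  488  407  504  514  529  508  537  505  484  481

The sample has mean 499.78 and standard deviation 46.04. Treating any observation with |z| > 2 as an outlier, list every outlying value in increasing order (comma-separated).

380, 407

Cutoffs at x̄ ± 2s: 499.78 ± 2·46.04 = [407.70, 591.86].
380: z = -2.60, |z| > 2 → outlier.
407: z = -2.02, |z| > 2 → outlier.
Every other value lies within [407.70, 591.86].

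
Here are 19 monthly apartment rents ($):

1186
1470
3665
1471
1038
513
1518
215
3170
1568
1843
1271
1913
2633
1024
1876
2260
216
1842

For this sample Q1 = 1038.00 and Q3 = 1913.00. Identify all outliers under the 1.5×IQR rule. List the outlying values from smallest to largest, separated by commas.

3665

IQR = Q3 − Q1 = 1913.00 − 1038.00 = 875.00.
Lower fence = Q1 − 1.5·IQR = 1038.00 − 1312.50 = -274.50.
Upper fence = Q3 + 1.5·IQR = 1913.00 + 1312.50 = 3225.50.
3665 > 3225.50 → outlier.
All remaining values lie within [-274.50, 3225.50].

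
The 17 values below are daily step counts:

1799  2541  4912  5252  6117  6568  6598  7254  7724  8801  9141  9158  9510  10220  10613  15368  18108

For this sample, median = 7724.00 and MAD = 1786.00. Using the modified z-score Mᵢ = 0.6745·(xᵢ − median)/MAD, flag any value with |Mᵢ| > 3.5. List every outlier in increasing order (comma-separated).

|Mᵢ| > 3.5 ⇔ |xᵢ − 7724.00| > 3.5·1786.00/0.6745 = 9267.61.
So outliers lie outside [-1543.61, 16991.61].
18108: M = 3.92 → outlier.

18108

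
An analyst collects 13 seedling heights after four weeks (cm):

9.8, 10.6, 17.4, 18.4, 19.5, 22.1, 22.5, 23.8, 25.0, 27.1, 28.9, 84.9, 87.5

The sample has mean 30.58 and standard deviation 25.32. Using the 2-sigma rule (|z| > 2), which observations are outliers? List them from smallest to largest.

Cutoffs at x̄ ± 2s: 30.58 ± 2·25.32 = [-20.06, 81.22].
84.9: z = 2.15, |z| > 2 → outlier.
87.5: z = 2.25, |z| > 2 → outlier.
Every other value lies within [-20.06, 81.22].

84.9, 87.5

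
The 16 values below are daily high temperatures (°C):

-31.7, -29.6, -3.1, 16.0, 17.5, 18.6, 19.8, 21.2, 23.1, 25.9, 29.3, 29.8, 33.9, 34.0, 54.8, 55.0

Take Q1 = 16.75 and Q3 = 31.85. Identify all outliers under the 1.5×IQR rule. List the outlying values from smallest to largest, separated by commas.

IQR = Q3 − Q1 = 31.85 − 16.75 = 15.10.
Lower fence = Q1 − 1.5·IQR = 16.75 − 22.65 = -5.90.
Upper fence = Q3 + 1.5·IQR = 31.85 + 22.65 = 54.50.
-31.7 < -5.90 → outlier.
-29.6 < -5.90 → outlier.
54.8 > 54.50 → outlier.
55.0 > 54.50 → outlier.
All remaining values lie within [-5.90, 54.50].

-31.7, -29.6, 54.8, 55.0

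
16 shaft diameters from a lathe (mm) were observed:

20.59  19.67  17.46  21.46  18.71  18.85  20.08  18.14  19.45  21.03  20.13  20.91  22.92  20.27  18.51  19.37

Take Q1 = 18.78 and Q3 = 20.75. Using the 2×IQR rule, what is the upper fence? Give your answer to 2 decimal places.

IQR = Q3 − Q1 = 20.75 − 18.78 = 1.97.
Lower fence = Q1 − 2·IQR = 18.78 − 3.94 = 14.84.
Upper fence = Q3 + 2·IQR = 20.75 + 3.94 = 24.69.

24.69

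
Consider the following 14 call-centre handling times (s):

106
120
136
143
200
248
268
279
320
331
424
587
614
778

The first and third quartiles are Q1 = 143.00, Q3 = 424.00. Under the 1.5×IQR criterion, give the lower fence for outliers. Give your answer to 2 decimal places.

-278.50

IQR = Q3 − Q1 = 424.00 − 143.00 = 281.00.
Lower fence = Q1 − 1.5·IQR = 143.00 − 421.50 = -278.50.
Upper fence = Q3 + 1.5·IQR = 424.00 + 421.50 = 845.50.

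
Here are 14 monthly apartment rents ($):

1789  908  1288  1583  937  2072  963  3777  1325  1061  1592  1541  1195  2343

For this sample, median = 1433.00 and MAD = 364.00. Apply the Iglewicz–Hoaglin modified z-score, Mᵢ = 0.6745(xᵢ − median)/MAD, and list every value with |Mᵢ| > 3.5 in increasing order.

|Mᵢ| > 3.5 ⇔ |xᵢ − 1433.00| > 3.5·364.00/0.6745 = 1888.81.
So outliers lie outside [-455.81, 3321.81].
3777: M = 4.34 → outlier.

3777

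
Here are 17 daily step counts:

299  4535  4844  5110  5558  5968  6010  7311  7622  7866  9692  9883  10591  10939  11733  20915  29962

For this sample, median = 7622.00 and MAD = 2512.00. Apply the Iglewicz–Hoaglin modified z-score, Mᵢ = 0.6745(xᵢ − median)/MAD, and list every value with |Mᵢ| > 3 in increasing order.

|Mᵢ| > 3 ⇔ |xᵢ − 7622.00| > 3·2512.00/0.6745 = 11172.72.
So outliers lie outside [-3550.72, 18794.72].
20915: M = 3.57 → outlier.
29962: M = 6.00 → outlier.

20915, 29962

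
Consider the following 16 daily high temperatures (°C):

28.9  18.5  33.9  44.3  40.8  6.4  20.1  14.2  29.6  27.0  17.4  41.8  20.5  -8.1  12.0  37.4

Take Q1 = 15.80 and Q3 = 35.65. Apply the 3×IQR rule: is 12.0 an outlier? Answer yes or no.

no

IQR = Q3 − Q1 = 35.65 − 15.80 = 19.85.
Lower fence = Q1 − 3·IQR = 15.80 − 59.55 = -43.75.
Upper fence = Q3 + 3·IQR = 35.65 + 59.55 = 95.20.
12.0 lies within [-43.75, 95.20].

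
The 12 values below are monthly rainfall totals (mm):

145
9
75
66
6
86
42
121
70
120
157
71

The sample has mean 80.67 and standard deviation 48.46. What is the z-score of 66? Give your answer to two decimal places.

-0.30

z = (66 − 80.67) / 48.46 = -0.30.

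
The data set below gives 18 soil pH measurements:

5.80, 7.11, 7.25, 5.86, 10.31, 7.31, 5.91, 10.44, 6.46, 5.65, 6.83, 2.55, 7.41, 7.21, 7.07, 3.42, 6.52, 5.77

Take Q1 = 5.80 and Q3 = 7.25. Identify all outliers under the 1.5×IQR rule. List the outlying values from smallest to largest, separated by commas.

2.55, 3.42, 10.31, 10.44

IQR = Q3 − Q1 = 7.25 − 5.80 = 1.45.
Lower fence = Q1 − 1.5·IQR = 5.80 − 2.175 = 3.625.
Upper fence = Q3 + 1.5·IQR = 7.25 + 2.175 = 9.425.
2.55 < 3.625 → outlier.
3.42 < 3.625 → outlier.
10.31 > 9.425 → outlier.
10.44 > 9.425 → outlier.
All remaining values lie within [3.625, 9.425].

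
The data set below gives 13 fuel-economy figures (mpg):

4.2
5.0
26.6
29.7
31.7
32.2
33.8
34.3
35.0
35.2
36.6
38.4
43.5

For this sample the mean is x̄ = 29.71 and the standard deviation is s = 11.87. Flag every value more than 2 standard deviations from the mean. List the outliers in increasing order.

4.2, 5.0

Cutoffs at x̄ ± 2s: 29.71 ± 2·11.87 = [5.97, 53.45].
4.2: z = -2.15, |z| > 2 → outlier.
5.0: z = -2.08, |z| > 2 → outlier.
Every other value lies within [5.97, 53.45].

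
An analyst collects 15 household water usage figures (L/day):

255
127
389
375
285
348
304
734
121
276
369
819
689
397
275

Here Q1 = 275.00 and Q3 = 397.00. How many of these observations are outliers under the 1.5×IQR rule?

IQR = 122.00; fences at 275.00 − 183.00 = 92.00 and 397.00 + 183.00 = 580.00.
Outside the cutoffs: 689, 734, 819.

3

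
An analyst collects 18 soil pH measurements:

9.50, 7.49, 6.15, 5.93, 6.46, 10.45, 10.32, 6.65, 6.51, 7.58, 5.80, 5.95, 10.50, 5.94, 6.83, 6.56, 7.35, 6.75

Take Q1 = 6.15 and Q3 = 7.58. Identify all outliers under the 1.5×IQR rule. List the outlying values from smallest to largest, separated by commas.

IQR = Q3 − Q1 = 7.58 − 6.15 = 1.43.
Lower fence = Q1 − 1.5·IQR = 6.15 − 2.145 = 4.005.
Upper fence = Q3 + 1.5·IQR = 7.58 + 2.145 = 9.725.
10.32 > 9.725 → outlier.
10.45 > 9.725 → outlier.
10.50 > 9.725 → outlier.
All remaining values lie within [4.005, 9.725].

10.32, 10.45, 10.50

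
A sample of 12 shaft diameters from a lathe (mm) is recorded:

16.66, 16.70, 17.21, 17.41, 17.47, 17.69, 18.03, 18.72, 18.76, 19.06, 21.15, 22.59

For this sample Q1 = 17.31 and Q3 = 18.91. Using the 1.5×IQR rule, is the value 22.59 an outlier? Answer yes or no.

yes

IQR = Q3 − Q1 = 18.91 − 17.31 = 1.60.
Lower fence = Q1 − 1.5·IQR = 17.31 − 2.40 = 14.91.
Upper fence = Q3 + 1.5·IQR = 18.91 + 2.40 = 21.31.
22.59 lies above the upper fence.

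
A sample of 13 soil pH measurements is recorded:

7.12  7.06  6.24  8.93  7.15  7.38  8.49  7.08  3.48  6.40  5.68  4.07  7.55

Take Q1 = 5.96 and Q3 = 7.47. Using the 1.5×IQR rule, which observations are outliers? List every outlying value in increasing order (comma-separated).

3.48

IQR = Q3 − Q1 = 7.47 − 5.96 = 1.51.
Lower fence = Q1 − 1.5·IQR = 5.96 − 2.265 = 3.695.
Upper fence = Q3 + 1.5·IQR = 7.47 + 2.265 = 9.735.
3.48 < 3.695 → outlier.
All remaining values lie within [3.695, 9.735].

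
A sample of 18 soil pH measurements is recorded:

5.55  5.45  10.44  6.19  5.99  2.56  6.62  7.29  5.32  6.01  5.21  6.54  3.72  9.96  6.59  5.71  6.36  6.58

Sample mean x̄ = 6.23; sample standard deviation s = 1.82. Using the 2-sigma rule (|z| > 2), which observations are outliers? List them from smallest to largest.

Cutoffs at x̄ ± 2s: 6.23 ± 2·1.82 = [2.59, 9.87].
2.56: z = -2.02, |z| > 2 → outlier.
9.96: z = 2.05, |z| > 2 → outlier.
10.44: z = 2.31, |z| > 2 → outlier.
Every other value lies within [2.59, 9.87].

2.56, 9.96, 10.44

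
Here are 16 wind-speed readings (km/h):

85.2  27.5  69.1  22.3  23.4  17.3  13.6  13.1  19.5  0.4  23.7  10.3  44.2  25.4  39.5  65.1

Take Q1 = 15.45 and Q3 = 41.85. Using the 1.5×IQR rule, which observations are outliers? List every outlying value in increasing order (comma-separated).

IQR = Q3 − Q1 = 41.85 − 15.45 = 26.40.
Lower fence = Q1 − 1.5·IQR = 15.45 − 39.60 = -24.15.
Upper fence = Q3 + 1.5·IQR = 41.85 + 39.60 = 81.45.
85.2 > 81.45 → outlier.
All remaining values lie within [-24.15, 81.45].

85.2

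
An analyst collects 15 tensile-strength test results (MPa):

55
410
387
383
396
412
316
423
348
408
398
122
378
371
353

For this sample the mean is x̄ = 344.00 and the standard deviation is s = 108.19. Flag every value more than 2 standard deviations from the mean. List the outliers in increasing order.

55, 122

Cutoffs at x̄ ± 2s: 344.00 ± 2·108.19 = [127.62, 560.38].
55: z = -2.67, |z| > 2 → outlier.
122: z = -2.05, |z| > 2 → outlier.
Every other value lies within [127.62, 560.38].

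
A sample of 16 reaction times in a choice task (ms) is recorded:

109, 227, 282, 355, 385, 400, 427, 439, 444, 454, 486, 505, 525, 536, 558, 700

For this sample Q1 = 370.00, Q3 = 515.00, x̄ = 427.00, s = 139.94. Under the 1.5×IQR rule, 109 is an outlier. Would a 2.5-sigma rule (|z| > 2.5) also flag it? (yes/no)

z = (109 − 427.00) / 139.94 = -2.27.
|z| = 2.27 ≤ 2.5.

no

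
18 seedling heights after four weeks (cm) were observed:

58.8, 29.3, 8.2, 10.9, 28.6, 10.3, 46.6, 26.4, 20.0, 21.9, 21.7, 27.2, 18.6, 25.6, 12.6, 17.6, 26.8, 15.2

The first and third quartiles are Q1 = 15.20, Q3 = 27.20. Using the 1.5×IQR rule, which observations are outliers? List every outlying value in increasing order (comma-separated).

IQR = Q3 − Q1 = 27.20 − 15.20 = 12.00.
Lower fence = Q1 − 1.5·IQR = 15.20 − 18.00 = -2.80.
Upper fence = Q3 + 1.5·IQR = 27.20 + 18.00 = 45.20.
46.6 > 45.20 → outlier.
58.8 > 45.20 → outlier.
All remaining values lie within [-2.80, 45.20].

46.6, 58.8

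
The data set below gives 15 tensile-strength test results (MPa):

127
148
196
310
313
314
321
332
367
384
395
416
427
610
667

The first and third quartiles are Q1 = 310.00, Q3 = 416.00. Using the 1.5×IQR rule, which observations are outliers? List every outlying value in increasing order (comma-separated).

IQR = Q3 − Q1 = 416.00 − 310.00 = 106.00.
Lower fence = Q1 − 1.5·IQR = 310.00 − 159.00 = 151.00.
Upper fence = Q3 + 1.5·IQR = 416.00 + 159.00 = 575.00.
127 < 151.00 → outlier.
148 < 151.00 → outlier.
610 > 575.00 → outlier.
667 > 575.00 → outlier.
All remaining values lie within [151.00, 575.00].

127, 148, 610, 667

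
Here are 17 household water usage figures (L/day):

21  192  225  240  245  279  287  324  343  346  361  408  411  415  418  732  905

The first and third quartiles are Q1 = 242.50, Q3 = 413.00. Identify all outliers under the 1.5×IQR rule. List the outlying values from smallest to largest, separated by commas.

732, 905

IQR = Q3 − Q1 = 413.00 − 242.50 = 170.50.
Lower fence = Q1 − 1.5·IQR = 242.50 − 255.75 = -13.25.
Upper fence = Q3 + 1.5·IQR = 413.00 + 255.75 = 668.75.
732 > 668.75 → outlier.
905 > 668.75 → outlier.
All remaining values lie within [-13.25, 668.75].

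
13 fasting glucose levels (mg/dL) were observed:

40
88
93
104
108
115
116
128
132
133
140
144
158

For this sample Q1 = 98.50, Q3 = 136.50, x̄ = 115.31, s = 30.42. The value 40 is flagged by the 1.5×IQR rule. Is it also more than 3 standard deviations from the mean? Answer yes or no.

no

z = (40 − 115.31) / 30.42 = -2.48.
|z| = 2.48 ≤ 3.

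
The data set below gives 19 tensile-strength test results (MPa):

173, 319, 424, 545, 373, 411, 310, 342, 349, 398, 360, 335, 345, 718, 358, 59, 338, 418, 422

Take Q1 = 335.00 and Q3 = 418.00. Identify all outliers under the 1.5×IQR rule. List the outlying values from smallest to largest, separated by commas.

IQR = Q3 − Q1 = 418.00 − 335.00 = 83.00.
Lower fence = Q1 − 1.5·IQR = 335.00 − 124.50 = 210.50.
Upper fence = Q3 + 1.5·IQR = 418.00 + 124.50 = 542.50.
59 < 210.50 → outlier.
173 < 210.50 → outlier.
545 > 542.50 → outlier.
718 > 542.50 → outlier.
All remaining values lie within [210.50, 542.50].

59, 173, 545, 718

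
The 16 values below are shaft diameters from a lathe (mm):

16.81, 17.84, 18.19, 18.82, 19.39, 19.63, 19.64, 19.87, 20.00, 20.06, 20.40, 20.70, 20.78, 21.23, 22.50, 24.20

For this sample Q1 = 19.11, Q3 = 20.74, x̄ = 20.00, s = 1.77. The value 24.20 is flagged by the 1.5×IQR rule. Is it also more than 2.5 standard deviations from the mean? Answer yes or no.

no

z = (24.20 − 20.00) / 1.77 = 2.37.
|z| = 2.37 ≤ 2.5.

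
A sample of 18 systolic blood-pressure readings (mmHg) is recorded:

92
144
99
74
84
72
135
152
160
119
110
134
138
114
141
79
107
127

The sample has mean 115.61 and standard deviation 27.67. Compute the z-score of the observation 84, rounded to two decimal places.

-1.14

z = (84 − 115.61) / 27.67 = -1.14.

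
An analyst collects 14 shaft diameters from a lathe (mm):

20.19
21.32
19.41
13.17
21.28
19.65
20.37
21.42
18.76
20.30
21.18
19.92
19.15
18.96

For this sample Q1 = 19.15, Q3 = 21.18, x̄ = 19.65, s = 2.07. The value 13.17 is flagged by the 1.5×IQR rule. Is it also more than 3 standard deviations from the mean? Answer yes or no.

yes

z = (13.17 − 19.65) / 2.07 = -3.13.
|z| = 3.13 > 3.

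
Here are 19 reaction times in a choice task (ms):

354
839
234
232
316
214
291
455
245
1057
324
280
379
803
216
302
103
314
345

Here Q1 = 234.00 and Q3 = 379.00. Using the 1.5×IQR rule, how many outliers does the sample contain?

IQR = 145.00; fences at 234.00 − 217.50 = 16.50 and 379.00 + 217.50 = 596.50.
Outside the cutoffs: 803, 839, 1057.

3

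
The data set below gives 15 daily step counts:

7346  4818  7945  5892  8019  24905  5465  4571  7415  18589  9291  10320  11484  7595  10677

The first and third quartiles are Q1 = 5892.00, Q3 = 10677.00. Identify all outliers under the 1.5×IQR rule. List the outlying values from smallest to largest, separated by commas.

IQR = Q3 − Q1 = 10677.00 − 5892.00 = 4785.00.
Lower fence = Q1 − 1.5·IQR = 5892.00 − 7177.50 = -1285.50.
Upper fence = Q3 + 1.5·IQR = 10677.00 + 7177.50 = 17854.50.
18589 > 17854.50 → outlier.
24905 > 17854.50 → outlier.
All remaining values lie within [-1285.50, 17854.50].

18589, 24905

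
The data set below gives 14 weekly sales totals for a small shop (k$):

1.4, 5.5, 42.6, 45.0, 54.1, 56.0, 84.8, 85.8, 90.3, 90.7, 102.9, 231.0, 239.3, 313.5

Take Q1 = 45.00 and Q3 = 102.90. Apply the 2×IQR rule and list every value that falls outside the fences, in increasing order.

IQR = Q3 − Q1 = 102.90 − 45.00 = 57.90.
Lower fence = Q1 − 2·IQR = 45.00 − 115.80 = -70.80.
Upper fence = Q3 + 2·IQR = 102.90 + 115.80 = 218.70.
231.0 > 218.70 → outlier.
239.3 > 218.70 → outlier.
313.5 > 218.70 → outlier.
All remaining values lie within [-70.80, 218.70].

231.0, 239.3, 313.5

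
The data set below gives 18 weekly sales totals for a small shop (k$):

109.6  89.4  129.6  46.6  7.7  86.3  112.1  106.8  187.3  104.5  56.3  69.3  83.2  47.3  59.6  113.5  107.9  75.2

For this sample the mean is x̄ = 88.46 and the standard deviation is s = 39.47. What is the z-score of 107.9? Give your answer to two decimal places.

z = (107.9 − 88.46) / 39.47 = 0.49.

0.49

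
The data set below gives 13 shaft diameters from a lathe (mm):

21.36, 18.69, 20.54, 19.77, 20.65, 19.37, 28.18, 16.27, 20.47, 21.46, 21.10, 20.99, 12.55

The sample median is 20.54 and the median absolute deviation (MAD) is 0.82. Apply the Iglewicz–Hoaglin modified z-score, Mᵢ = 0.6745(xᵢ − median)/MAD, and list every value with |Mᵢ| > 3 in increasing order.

|Mᵢ| > 3 ⇔ |xᵢ − 20.54| > 3·0.82/0.6745 = 3.65.
So outliers lie outside [16.89, 24.19].
12.55: M = -6.57 → outlier.
16.27: M = -3.51 → outlier.
28.18: M = 6.28 → outlier.

12.55, 16.27, 28.18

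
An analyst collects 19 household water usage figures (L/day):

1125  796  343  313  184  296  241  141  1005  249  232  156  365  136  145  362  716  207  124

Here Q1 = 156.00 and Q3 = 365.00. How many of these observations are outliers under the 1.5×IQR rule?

IQR = 209.00; fences at 156.00 − 313.50 = -157.50 and 365.00 + 313.50 = 678.50.
Outside the cutoffs: 716, 796, 1005, 1125.

4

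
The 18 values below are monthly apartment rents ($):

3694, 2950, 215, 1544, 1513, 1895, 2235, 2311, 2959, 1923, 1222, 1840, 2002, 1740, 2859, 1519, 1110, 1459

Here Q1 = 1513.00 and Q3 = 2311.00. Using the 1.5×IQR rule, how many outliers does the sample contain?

IQR = 798.00; fences at 1513.00 − 1197.00 = 316.00 and 2311.00 + 1197.00 = 3508.00.
Outside the cutoffs: 215, 3694.

2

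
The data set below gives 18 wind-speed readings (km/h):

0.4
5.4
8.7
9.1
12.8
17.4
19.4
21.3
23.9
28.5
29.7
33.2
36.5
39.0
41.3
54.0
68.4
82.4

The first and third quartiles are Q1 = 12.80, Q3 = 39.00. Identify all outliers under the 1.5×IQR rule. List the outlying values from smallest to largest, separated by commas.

IQR = Q3 − Q1 = 39.00 − 12.80 = 26.20.
Lower fence = Q1 − 1.5·IQR = 12.80 − 39.30 = -26.50.
Upper fence = Q3 + 1.5·IQR = 39.00 + 39.30 = 78.30.
82.4 > 78.30 → outlier.
All remaining values lie within [-26.50, 78.30].

82.4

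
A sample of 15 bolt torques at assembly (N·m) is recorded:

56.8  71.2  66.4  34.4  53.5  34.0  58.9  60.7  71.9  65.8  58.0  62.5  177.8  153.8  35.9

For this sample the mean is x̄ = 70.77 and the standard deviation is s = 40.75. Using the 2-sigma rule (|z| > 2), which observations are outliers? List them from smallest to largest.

Cutoffs at x̄ ± 2s: 70.77 ± 2·40.75 = [-10.73, 152.27].
153.8: z = 2.04, |z| > 2 → outlier.
177.8: z = 2.63, |z| > 2 → outlier.
Every other value lies within [-10.73, 152.27].

153.8, 177.8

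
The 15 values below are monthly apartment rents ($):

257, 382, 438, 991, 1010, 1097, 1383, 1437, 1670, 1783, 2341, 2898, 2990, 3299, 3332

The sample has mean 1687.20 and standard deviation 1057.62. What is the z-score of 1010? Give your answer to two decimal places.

-0.64

z = (1010 − 1687.20) / 1057.62 = -0.64.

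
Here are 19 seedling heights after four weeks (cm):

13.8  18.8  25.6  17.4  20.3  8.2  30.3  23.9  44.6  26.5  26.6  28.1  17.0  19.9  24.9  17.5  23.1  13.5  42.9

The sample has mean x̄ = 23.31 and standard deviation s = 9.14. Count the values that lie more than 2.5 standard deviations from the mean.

Cutoffs: x̄ ± 2.5s = [0.46, 46.16].
Every value lies within the cutoffs.

0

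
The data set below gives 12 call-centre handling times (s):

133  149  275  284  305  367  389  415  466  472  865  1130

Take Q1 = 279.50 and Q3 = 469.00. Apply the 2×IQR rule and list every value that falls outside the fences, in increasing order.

IQR = Q3 − Q1 = 469.00 − 279.50 = 189.50.
Lower fence = Q1 − 2·IQR = 279.50 − 379.00 = -99.50.
Upper fence = Q3 + 2·IQR = 469.00 + 379.00 = 848.00.
865 > 848.00 → outlier.
1130 > 848.00 → outlier.
All remaining values lie within [-99.50, 848.00].

865, 1130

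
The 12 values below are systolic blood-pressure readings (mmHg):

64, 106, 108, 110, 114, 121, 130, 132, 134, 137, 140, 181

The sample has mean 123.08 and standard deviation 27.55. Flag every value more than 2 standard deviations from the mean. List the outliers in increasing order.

64, 181

Cutoffs at x̄ ± 2s: 123.08 ± 2·27.55 = [67.98, 178.18].
64: z = -2.14, |z| > 2 → outlier.
181: z = 2.10, |z| > 2 → outlier.
Every other value lies within [67.98, 178.18].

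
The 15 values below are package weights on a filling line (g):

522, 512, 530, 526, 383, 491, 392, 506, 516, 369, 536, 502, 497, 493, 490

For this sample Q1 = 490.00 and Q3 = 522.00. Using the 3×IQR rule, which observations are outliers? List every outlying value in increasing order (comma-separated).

369, 383, 392

IQR = Q3 − Q1 = 522.00 − 490.00 = 32.00.
Lower fence = Q1 − 3·IQR = 490.00 − 96.00 = 394.00.
Upper fence = Q3 + 3·IQR = 522.00 + 96.00 = 618.00.
369 < 394.00 → outlier.
383 < 394.00 → outlier.
392 < 394.00 → outlier.
All remaining values lie within [394.00, 618.00].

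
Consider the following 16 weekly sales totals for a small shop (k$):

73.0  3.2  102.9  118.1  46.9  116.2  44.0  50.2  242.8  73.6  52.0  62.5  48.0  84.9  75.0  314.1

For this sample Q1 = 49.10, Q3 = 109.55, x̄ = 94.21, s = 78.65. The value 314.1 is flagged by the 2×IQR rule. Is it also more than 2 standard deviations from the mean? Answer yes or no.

z = (314.1 − 94.21) / 78.65 = 2.80.
|z| = 2.80 > 2.

yes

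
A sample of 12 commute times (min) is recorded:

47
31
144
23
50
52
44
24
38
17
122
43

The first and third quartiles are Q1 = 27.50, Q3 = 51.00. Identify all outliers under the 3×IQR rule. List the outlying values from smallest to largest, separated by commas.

122, 144

IQR = Q3 − Q1 = 51.00 − 27.50 = 23.50.
Lower fence = Q1 − 3·IQR = 27.50 − 70.50 = -43.00.
Upper fence = Q3 + 3·IQR = 51.00 + 70.50 = 121.50.
122 > 121.50 → outlier.
144 > 121.50 → outlier.
All remaining values lie within [-43.00, 121.50].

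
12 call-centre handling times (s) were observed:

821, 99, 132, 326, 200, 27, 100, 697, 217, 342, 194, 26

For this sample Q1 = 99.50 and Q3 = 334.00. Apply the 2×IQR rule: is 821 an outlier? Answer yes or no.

IQR = Q3 − Q1 = 334.00 − 99.50 = 234.50.
Lower fence = Q1 − 2·IQR = 99.50 − 469.00 = -369.50.
Upper fence = Q3 + 2·IQR = 334.00 + 469.00 = 803.00.
821 lies above the upper fence.

yes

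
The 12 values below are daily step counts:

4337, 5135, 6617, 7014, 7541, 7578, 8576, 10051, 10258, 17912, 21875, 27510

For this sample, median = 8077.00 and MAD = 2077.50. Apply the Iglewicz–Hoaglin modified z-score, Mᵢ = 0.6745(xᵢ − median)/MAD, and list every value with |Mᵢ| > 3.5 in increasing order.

21875, 27510

|Mᵢ| > 3.5 ⇔ |xᵢ − 8077.00| > 3.5·2077.50/0.6745 = 10780.21.
So outliers lie outside [-2703.21, 18857.21].
21875: M = 4.48 → outlier.
27510: M = 6.31 → outlier.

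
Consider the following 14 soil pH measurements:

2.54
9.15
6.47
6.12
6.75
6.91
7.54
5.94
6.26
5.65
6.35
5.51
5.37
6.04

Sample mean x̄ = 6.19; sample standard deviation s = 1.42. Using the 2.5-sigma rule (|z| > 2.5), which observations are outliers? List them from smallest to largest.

Cutoffs at x̄ ± 2.5s: 6.19 ± 2.5·1.42 = [2.64, 9.74].
2.54: z = -2.57, |z| > 2.5 → outlier.
Every other value lies within [2.64, 9.74].

2.54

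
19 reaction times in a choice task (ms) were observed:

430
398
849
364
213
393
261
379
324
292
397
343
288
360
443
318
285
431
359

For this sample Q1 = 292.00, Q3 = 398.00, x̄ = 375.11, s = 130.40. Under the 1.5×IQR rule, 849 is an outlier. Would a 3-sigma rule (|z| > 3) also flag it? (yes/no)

yes

z = (849 − 375.11) / 130.40 = 3.63.
|z| = 3.63 > 3.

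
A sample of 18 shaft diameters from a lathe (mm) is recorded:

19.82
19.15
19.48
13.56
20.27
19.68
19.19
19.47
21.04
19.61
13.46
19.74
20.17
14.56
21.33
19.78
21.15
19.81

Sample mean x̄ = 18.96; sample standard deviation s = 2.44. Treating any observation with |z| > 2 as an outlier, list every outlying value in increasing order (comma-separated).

13.46, 13.56

Cutoffs at x̄ ± 2s: 18.96 ± 2·2.44 = [14.08, 23.84].
13.46: z = -2.25, |z| > 2 → outlier.
13.56: z = -2.21, |z| > 2 → outlier.
Every other value lies within [14.08, 23.84].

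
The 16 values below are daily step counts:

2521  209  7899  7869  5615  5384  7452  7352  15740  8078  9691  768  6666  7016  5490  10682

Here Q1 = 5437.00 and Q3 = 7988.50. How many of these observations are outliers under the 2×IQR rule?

IQR = 2551.50; fences at 5437.00 − 5103.00 = 334.00 and 7988.50 + 5103.00 = 13091.50.
Outside the cutoffs: 209, 15740.

2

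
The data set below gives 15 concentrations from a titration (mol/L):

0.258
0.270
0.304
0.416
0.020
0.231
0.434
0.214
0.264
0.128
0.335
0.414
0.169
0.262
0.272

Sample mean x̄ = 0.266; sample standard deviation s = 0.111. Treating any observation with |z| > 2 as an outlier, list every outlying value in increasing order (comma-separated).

0.020

Cutoffs at x̄ ± 2s: 0.266 ± 2·0.111 = [0.044, 0.488].
0.020: z = -2.22, |z| > 2 → outlier.
Every other value lies within [0.044, 0.488].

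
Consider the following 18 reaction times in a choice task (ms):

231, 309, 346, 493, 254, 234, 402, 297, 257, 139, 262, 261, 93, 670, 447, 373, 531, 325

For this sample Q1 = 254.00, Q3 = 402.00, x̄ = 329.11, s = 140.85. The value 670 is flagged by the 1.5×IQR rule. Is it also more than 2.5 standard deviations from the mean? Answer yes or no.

z = (670 − 329.11) / 140.85 = 2.42.
|z| = 2.42 ≤ 2.5.

no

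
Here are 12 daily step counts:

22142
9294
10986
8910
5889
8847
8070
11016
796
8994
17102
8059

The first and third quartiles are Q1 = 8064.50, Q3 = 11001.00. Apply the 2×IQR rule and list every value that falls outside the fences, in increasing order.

IQR = Q3 − Q1 = 11001.00 − 8064.50 = 2936.50.
Lower fence = Q1 − 2·IQR = 8064.50 − 5873.00 = 2191.50.
Upper fence = Q3 + 2·IQR = 11001.00 + 5873.00 = 16874.00.
796 < 2191.50 → outlier.
17102 > 16874.00 → outlier.
22142 > 16874.00 → outlier.
All remaining values lie within [2191.50, 16874.00].

796, 17102, 22142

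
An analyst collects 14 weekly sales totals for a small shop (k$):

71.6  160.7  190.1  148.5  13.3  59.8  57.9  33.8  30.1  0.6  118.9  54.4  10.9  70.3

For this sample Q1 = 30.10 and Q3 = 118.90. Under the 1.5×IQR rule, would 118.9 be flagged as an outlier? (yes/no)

IQR = Q3 − Q1 = 118.90 − 30.10 = 88.80.
Lower fence = Q1 − 1.5·IQR = 30.10 − 133.20 = -103.10.
Upper fence = Q3 + 1.5·IQR = 118.90 + 133.20 = 252.10.
118.9 lies within [-103.10, 252.10].

no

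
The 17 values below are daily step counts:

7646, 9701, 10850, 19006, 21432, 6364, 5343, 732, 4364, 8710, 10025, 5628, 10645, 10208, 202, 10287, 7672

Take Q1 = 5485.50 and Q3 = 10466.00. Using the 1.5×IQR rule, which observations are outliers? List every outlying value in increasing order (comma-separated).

IQR = Q3 − Q1 = 10466.00 − 5485.50 = 4980.50.
Lower fence = Q1 − 1.5·IQR = 5485.50 − 7470.75 = -1985.25.
Upper fence = Q3 + 1.5·IQR = 10466.00 + 7470.75 = 17936.75.
19006 > 17936.75 → outlier.
21432 > 17936.75 → outlier.
All remaining values lie within [-1985.25, 17936.75].

19006, 21432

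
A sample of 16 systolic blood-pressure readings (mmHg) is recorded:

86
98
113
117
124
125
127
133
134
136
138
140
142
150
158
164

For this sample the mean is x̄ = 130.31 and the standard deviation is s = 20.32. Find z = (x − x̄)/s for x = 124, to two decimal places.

z = (124 − 130.31) / 20.32 = -0.31.

-0.31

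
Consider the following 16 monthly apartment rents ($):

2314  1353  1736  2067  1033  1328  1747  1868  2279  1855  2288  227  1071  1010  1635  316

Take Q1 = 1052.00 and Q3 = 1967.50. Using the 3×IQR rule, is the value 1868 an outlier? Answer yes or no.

IQR = Q3 − Q1 = 1967.50 − 1052.00 = 915.50.
Lower fence = Q1 − 3·IQR = 1052.00 − 2746.50 = -1694.50.
Upper fence = Q3 + 3·IQR = 1967.50 + 2746.50 = 4714.00.
1868 lies within [-1694.50, 4714.00].

no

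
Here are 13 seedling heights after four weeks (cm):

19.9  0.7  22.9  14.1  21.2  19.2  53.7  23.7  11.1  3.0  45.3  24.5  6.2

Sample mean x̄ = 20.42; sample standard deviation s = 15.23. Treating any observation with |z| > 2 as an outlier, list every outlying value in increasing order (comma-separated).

53.7

Cutoffs at x̄ ± 2s: 20.42 ± 2·15.23 = [-10.04, 50.88].
53.7: z = 2.19, |z| > 2 → outlier.
Every other value lies within [-10.04, 50.88].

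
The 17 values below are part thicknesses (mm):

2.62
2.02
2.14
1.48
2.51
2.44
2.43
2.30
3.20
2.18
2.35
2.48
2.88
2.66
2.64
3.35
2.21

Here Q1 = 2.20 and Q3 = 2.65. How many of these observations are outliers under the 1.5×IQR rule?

IQR = 0.45; fences at 2.20 − 0.675 = 1.525 and 2.65 + 0.675 = 3.325.
Outside the cutoffs: 1.48, 3.35.

2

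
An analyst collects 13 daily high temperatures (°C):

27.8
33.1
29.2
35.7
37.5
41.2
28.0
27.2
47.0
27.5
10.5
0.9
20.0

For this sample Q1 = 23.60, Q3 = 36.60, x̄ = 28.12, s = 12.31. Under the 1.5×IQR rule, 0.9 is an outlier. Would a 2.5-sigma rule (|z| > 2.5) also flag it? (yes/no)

no

z = (0.9 − 28.12) / 12.31 = -2.21.
|z| = 2.21 ≤ 2.5.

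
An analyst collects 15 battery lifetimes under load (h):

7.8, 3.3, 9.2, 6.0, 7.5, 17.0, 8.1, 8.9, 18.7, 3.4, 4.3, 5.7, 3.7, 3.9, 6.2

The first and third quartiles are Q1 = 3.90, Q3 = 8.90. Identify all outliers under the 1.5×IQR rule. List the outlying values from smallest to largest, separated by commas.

17.0, 18.7

IQR = Q3 − Q1 = 8.90 − 3.90 = 5.00.
Lower fence = Q1 − 1.5·IQR = 3.90 − 7.50 = -3.60.
Upper fence = Q3 + 1.5·IQR = 8.90 + 7.50 = 16.40.
17.0 > 16.40 → outlier.
18.7 > 16.40 → outlier.
All remaining values lie within [-3.60, 16.40].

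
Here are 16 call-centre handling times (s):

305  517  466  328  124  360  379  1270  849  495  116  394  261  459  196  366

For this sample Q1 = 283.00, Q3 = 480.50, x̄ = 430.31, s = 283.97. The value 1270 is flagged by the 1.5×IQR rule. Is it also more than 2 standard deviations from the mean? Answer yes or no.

z = (1270 − 430.31) / 283.97 = 2.96.
|z| = 2.96 > 2.

yes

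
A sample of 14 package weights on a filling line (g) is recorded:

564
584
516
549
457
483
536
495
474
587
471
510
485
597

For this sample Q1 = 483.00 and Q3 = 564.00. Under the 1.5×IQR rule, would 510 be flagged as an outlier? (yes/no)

no

IQR = Q3 − Q1 = 564.00 − 483.00 = 81.00.
Lower fence = Q1 − 1.5·IQR = 483.00 − 121.50 = 361.50.
Upper fence = Q3 + 1.5·IQR = 564.00 + 121.50 = 685.50.
510 lies within [361.50, 685.50].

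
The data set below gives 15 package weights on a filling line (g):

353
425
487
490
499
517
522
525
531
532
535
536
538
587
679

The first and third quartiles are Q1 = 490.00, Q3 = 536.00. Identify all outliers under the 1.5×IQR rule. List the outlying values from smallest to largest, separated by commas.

353, 679

IQR = Q3 − Q1 = 536.00 − 490.00 = 46.00.
Lower fence = Q1 − 1.5·IQR = 490.00 − 69.00 = 421.00.
Upper fence = Q3 + 1.5·IQR = 536.00 + 69.00 = 605.00.
353 < 421.00 → outlier.
679 > 605.00 → outlier.
All remaining values lie within [421.00, 605.00].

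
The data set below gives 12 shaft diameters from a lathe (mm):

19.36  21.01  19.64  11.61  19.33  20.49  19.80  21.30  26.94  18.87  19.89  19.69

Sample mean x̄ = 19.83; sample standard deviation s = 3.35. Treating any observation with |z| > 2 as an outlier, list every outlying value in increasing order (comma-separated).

Cutoffs at x̄ ± 2s: 19.83 ± 2·3.35 = [13.13, 26.53].
11.61: z = -2.45, |z| > 2 → outlier.
26.94: z = 2.12, |z| > 2 → outlier.
Every other value lies within [13.13, 26.53].

11.61, 26.94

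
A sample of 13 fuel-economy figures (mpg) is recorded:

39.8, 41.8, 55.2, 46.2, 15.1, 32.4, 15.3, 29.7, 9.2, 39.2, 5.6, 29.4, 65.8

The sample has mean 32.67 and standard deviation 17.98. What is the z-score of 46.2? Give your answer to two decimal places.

z = (46.2 − 32.67) / 17.98 = 0.75.

0.75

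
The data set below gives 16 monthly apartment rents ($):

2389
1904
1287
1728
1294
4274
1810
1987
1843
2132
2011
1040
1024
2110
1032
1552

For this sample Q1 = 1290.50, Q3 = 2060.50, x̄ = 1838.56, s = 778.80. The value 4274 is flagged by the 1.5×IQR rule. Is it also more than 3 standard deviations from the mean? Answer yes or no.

z = (4274 − 1838.56) / 778.80 = 3.13.
|z| = 3.13 > 3.

yes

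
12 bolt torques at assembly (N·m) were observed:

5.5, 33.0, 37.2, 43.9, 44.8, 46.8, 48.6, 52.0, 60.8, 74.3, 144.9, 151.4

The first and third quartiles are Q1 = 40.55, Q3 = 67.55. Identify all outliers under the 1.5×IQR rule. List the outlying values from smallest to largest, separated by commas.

144.9, 151.4

IQR = Q3 − Q1 = 67.55 − 40.55 = 27.00.
Lower fence = Q1 − 1.5·IQR = 40.55 − 40.50 = 0.05.
Upper fence = Q3 + 1.5·IQR = 67.55 + 40.50 = 108.05.
144.9 > 108.05 → outlier.
151.4 > 108.05 → outlier.
All remaining values lie within [0.05, 108.05].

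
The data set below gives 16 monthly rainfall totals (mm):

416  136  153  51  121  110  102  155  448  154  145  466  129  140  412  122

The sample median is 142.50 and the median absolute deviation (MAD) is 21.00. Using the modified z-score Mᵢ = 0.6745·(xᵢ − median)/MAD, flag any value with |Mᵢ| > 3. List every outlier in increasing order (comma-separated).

412, 416, 448, 466

|Mᵢ| > 3 ⇔ |xᵢ − 142.50| > 3·21.00/0.6745 = 93.40.
So outliers lie outside [49.10, 235.90].
412: M = 8.66 → outlier.
416: M = 8.78 → outlier.
448: M = 9.81 → outlier.
466: M = 10.39 → outlier.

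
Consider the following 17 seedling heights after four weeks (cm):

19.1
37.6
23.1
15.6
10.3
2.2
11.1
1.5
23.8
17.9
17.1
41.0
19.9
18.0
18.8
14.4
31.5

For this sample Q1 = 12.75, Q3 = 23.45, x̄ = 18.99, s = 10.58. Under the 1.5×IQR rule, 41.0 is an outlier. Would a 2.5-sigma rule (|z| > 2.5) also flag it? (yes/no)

z = (41.0 − 18.99) / 10.58 = 2.08.
|z| = 2.08 ≤ 2.5.

no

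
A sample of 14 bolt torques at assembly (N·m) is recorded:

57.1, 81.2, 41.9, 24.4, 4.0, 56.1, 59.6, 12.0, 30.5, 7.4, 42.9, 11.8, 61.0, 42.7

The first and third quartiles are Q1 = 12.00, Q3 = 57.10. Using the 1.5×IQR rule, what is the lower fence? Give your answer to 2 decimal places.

-55.65

IQR = Q3 − Q1 = 57.10 − 12.00 = 45.10.
Lower fence = Q1 − 1.5·IQR = 12.00 − 67.65 = -55.65.
Upper fence = Q3 + 1.5·IQR = 57.10 + 67.65 = 124.75.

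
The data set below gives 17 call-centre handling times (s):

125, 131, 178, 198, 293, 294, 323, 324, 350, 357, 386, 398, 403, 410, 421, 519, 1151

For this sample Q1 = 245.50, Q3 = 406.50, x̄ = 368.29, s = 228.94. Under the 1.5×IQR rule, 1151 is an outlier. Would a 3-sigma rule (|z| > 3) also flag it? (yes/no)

yes

z = (1151 − 368.29) / 228.94 = 3.42.
|z| = 3.42 > 3.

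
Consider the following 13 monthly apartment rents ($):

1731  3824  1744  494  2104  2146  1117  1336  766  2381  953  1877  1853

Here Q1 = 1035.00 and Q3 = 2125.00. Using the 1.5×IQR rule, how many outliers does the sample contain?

IQR = 1090.00; fences at 1035.00 − 1635.00 = -600.00 and 2125.00 + 1635.00 = 3760.00.
Outside the cutoffs: 3824.

1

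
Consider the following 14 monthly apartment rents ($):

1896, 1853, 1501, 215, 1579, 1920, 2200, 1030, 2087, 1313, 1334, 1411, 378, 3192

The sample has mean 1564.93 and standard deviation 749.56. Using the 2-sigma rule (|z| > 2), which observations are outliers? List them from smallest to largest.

3192

Cutoffs at x̄ ± 2s: 1564.93 ± 2·749.56 = [65.81, 3064.05].
3192: z = 2.17, |z| > 2 → outlier.
Every other value lies within [65.81, 3064.05].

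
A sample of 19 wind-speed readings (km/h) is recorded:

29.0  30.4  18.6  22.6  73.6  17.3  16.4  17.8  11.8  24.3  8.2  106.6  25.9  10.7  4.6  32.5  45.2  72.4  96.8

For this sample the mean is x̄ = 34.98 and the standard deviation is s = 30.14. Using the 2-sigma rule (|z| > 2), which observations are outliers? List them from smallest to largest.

96.8, 106.6

Cutoffs at x̄ ± 2s: 34.98 ± 2·30.14 = [-25.30, 95.26].
96.8: z = 2.05, |z| > 2 → outlier.
106.6: z = 2.38, |z| > 2 → outlier.
Every other value lies within [-25.30, 95.26].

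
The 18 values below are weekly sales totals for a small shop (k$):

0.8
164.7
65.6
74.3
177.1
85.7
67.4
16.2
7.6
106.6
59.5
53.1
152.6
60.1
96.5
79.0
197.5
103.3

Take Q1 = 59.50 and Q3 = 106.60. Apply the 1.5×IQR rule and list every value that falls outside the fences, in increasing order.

IQR = Q3 − Q1 = 106.60 − 59.50 = 47.10.
Lower fence = Q1 − 1.5·IQR = 59.50 − 70.65 = -11.15.
Upper fence = Q3 + 1.5·IQR = 106.60 + 70.65 = 177.25.
197.5 > 177.25 → outlier.
All remaining values lie within [-11.15, 177.25].

197.5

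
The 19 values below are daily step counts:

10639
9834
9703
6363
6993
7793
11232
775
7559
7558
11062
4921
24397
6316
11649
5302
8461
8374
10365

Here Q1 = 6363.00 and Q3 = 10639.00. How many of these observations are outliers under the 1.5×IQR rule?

1

IQR = 4276.00; fences at 6363.00 − 6414.00 = -51.00 and 10639.00 + 6414.00 = 17053.00.
Outside the cutoffs: 24397.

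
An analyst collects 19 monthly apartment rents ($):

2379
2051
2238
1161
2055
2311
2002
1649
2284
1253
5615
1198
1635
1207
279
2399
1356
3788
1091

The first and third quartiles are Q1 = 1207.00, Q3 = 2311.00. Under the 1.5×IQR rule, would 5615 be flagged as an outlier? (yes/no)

IQR = Q3 − Q1 = 2311.00 − 1207.00 = 1104.00.
Lower fence = Q1 − 1.5·IQR = 1207.00 − 1656.00 = -449.00.
Upper fence = Q3 + 1.5·IQR = 2311.00 + 1656.00 = 3967.00.
5615 lies above the upper fence.

yes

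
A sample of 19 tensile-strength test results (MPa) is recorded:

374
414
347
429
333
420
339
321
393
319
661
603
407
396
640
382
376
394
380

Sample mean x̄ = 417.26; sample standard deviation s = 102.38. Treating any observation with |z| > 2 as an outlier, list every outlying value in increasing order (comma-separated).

640, 661

Cutoffs at x̄ ± 2s: 417.26 ± 2·102.38 = [212.50, 622.02].
640: z = 2.18, |z| > 2 → outlier.
661: z = 2.38, |z| > 2 → outlier.
Every other value lies within [212.50, 622.02].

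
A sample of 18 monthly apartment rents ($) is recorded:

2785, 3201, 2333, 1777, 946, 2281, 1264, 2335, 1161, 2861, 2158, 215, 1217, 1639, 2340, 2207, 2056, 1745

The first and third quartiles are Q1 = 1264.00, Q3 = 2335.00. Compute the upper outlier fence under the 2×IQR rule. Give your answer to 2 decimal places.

IQR = Q3 − Q1 = 2335.00 − 1264.00 = 1071.00.
Lower fence = Q1 − 2·IQR = 1264.00 − 2142.00 = -878.00.
Upper fence = Q3 + 2·IQR = 2335.00 + 2142.00 = 4477.00.

4477.00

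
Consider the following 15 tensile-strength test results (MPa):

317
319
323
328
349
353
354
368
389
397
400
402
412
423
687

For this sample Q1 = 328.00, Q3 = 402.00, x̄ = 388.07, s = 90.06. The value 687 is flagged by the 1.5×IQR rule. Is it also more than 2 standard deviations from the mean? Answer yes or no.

z = (687 − 388.07) / 90.06 = 3.32.
|z| = 3.32 > 2.

yes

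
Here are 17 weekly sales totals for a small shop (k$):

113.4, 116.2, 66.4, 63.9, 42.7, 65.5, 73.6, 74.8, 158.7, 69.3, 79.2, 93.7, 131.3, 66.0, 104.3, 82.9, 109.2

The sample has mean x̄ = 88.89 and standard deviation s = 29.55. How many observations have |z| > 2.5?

0

Cutoffs: x̄ ± 2.5s = [15.015, 162.765].
Every value lies within the cutoffs.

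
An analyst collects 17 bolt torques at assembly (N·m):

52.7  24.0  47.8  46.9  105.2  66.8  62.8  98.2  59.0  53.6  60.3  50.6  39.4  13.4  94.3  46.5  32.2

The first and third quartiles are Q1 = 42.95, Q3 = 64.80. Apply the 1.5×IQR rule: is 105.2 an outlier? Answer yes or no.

IQR = Q3 − Q1 = 64.80 − 42.95 = 21.85.
Lower fence = Q1 − 1.5·IQR = 42.95 − 32.775 = 10.175.
Upper fence = Q3 + 1.5·IQR = 64.80 + 32.775 = 97.575.
105.2 lies above the upper fence.

yes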